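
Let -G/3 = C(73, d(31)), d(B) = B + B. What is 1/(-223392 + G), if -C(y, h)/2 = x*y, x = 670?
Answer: 1/70068 ≈ 1.4272e-5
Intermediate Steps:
d(B) = 2*B
C(y, h) = -1340*y
G = 293460 (G = -(-4020)*73 = -3*(-97820) = 293460)
1/(-223392 + G) = 1/(-223392 + 293460) = 1/70068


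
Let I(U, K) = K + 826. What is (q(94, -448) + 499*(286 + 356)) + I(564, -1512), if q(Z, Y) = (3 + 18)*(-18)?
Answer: 319294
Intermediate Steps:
I(U, K) = 826 + K
q(Z, Y) = -378 (q(Z, Y) = 21*(-18) = -378)
(q(94, -448) + 499*(286 + 356)) + I(564, -1512) = (-378 + 499*(286 + 356)) + (826 - 1512) = (-378 + 499*642) - 686 = (-378 + 320358) - 686 = 319980 - 686 = 319294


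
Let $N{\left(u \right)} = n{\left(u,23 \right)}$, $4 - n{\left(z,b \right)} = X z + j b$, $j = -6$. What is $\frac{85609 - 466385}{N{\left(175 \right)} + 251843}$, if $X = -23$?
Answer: $- \frac{190388}{128005} \approx -1.4873$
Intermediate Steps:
$n{\left(z,b \right)} = 4 + 6 b + 23 z$ ($n{\left(z,b \right)} = 4 - \left(- 23 z - 6 b\right) = 4 + \left(6 b + 23 z\right) = 4 + 6 b + 23 z$)
$N{\left(u \right)} = 142 + 23 u$ ($N{\left(u \right)} = 4 + 6 \cdot 23 + 23 u = 4 + 138 + 23 u = 142 + 23 u$)
$\frac{85609 - 466385}{N{\left(175 \right)} + 251843} = \frac{85609 - 466385}{\left(142 + 23 \cdot 175\right) + 251843} = - \frac{380776}{\left(142 + 4025\right) + 251843} = - \frac{380776}{4167 + 251843} = - \frac{380776}{256010} = \left(-380776\right) \frac{1}{256010} = - \frac{190388}{128005}$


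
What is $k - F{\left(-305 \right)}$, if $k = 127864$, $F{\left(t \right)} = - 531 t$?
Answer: $-34091$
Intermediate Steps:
$k - F{\left(-305 \right)} = 127864 - \left(-531\right) \left(-305\right) = 127864 - 161955 = -34091$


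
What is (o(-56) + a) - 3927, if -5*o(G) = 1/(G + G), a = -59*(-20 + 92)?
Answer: -4577999/560 ≈ -8175.0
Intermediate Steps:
a = -4248 (a = -59*72 = -4248)
o(G) = -1/(10*G) (o(G) = -1/(5*(G + G)) = -1/(2*G)/5 = -1/(10*G))
(o(-56) + a) - 3927 = (-⅒/(-56) - 4248) - 3927 = (-⅒*(-1/56) - 4248) - 3927 = (1/560 - 4248) - 3927 = -2378879/560 - 3927 = -4577999/560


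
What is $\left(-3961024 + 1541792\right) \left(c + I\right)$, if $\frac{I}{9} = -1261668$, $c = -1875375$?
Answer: $32007375602784$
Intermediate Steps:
$I = -11355012$ ($I = 9 \left(-1261668\right) = -11355012$)
$\left(-3961024 + 1541792\right) \left(c + I\right) = \left(-3961024 + 1541792\right) \left(-1875375 - 11355012\right) = \left(-2419232\right) \left(-13230387\right) = 32007375602784$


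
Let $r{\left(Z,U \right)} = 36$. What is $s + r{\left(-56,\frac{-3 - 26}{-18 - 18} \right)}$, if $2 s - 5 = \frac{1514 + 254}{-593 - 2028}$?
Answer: $\frac{200049}{5242} \approx 38.163$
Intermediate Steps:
$s = \frac{11337}{5242}$ ($s = \frac{5}{2} + \frac{\left(1514 + 254\right) \frac{1}{-593 - 2028}}{2} = \frac{5}{2} + \frac{1768 \frac{1}{-2621}}{2} = \frac{5}{2} + \frac{1768 \left(- \frac{1}{2621}\right)}{2} = \frac{5}{2} + \frac{1}{2} \left(- \frac{1768}{2621}\right) = \frac{5}{2} - \frac{884}{2621} = \frac{11337}{5242} \approx 2.1627$)
$s + r{\left(-56,\frac{-3 - 26}{-18 - 18} \right)} = \frac{11337}{5242} + 36 = \frac{200049}{5242}$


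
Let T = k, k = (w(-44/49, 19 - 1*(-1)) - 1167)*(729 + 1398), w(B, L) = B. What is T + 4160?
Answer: -121517989/49 ≈ -2.4800e+6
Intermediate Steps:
k = -121721829/49 (k = (-44/49 - 1167)*(729 + 1398) = (-44*1/49 - 1167)*2127 = (-44/49 - 1167)*2127 = -57227/49*2127 = -121721829/49 ≈ -2.4841e+6)
T = -121721829/49 ≈ -2.4841e+6
T + 4160 = -121721829/49 + 4160 = -121517989/49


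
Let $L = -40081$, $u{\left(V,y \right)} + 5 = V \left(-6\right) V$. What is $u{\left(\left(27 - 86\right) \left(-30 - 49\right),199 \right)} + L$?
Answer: $-130389612$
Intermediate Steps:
$u{\left(V,y \right)} = -5 - 6 V^{2}$ ($u{\left(V,y \right)} = -5 + V \left(-6\right) V = -5 + - 6 V V = -5 - 6 V^{2}$)
$u{\left(\left(27 - 86\right) \left(-30 - 49\right),199 \right)} + L = \left(-5 - 6 \left(\left(27 - 86\right) \left(-30 - 49\right)\right)^{2}\right) - 40081 = \left(-5 - 6 \left(\left(-59\right) \left(-79\right)\right)^{2}\right) - 40081 = \left(-5 - 6 \cdot 4661^{2}\right) - 40081 = \left(-5 - 130349526\right) - 40081 = -130349531 - 40081 = -130389612$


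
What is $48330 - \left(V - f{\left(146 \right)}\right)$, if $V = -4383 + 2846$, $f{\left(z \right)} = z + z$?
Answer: $50159$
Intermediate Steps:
$f{\left(z \right)} = 2 z$
$V = -1537$
$48330 - \left(V - f{\left(146 \right)}\right) = 48330 - \left(-1537 - 2 \cdot 146\right) = 48330 - \left(-1537 - 292\right) = 48330 - -1829 = 48330 + 1829 = 50159$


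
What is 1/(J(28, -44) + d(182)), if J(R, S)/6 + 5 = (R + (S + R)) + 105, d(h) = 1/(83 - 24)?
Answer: 59/39649 ≈ 0.0014881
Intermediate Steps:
d(h) = 1/59
J(R, S) = 600 + 6*S + 12*R (J(R, S) = -30 + 6*((R + (S + R)) + 105) = -30 + 6*((R + (R + S)) + 105) = -30 + 6*((S + 2*R) + 105) = -30 + 6*(105 + S + 2*R) = -30 + (630 + 6*S + 12*R) = 600 + 6*S + 12*R)
1/(J(28, -44) + d(182)) = 1/((600 + 6*(-44) + 12*28) + 1/59) = 1/((600 - 264 + 336) + 1/59) = 1/(672 + 1/59) = 1/(39649/59) = 59/39649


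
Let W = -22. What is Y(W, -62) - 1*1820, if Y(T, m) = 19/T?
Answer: -40059/22 ≈ -1820.9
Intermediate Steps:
Y(W, -62) - 1*1820 = 19/(-22) - 1*1820 = 19*(-1/22) - 1820 = -19/22 - 1820 = -40059/22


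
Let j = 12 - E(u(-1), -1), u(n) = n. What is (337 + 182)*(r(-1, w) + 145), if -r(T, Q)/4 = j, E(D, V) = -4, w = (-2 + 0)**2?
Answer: 42039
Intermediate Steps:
w = 4 (w = (-2)**2 = 4)
j = 16 (j = 12 - 1*(-4) = 12 + 4 = 16)
r(T, Q) = -64 (r(T, Q) = -4*16 = -64)
(337 + 182)*(r(-1, w) + 145) = (337 + 182)*(-64 + 145) = 519*81 = 42039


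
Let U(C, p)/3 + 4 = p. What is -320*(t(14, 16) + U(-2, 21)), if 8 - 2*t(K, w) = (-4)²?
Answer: -15040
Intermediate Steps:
t(K, w) = -4 (t(K, w) = 4 - ½*(-4)² = 4 - ½*16 = 4 - 8 = -4)
U(C, p) = -12 + 3*p
-320*(t(14, 16) + U(-2, 21)) = -320*(-4 + (-12 + 3*21)) = -320*(-4 + (-12 + 63)) = -320*(-4 + 51) = -320*47 = -15040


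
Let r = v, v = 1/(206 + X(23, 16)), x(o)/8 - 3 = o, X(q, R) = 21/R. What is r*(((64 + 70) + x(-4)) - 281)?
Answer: -80/107 ≈ -0.74766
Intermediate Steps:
x(o) = 24 + 8*o
v = 16/3317 (v = 1/(206 + 21/16) = 1/(3317/16) = 16/3317 ≈ 0.0048236)
r = 16/3317 ≈ 0.0048236
r*(((64 + 70) + x(-4)) - 281) = 16*(((64 + 70) + (24 + 8*(-4))) - 281)/3317 = 16*((134 + (24 - 32)) - 281)/3317 = 16*((134 - 8) - 281)/3317 = 16*(126 - 281)/3317 = (16/3317)*(-155) = -80/107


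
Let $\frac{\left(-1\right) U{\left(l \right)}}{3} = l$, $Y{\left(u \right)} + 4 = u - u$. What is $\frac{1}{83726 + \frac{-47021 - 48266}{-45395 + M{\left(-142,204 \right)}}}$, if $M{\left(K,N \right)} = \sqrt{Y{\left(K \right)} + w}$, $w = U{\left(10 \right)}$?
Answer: $\frac{172539001049199}{14446362572205885833} - \frac{95287 i \sqrt{34}}{14446362572205885833} \approx 1.1943 \cdot 10^{-5} - 3.846 \cdot 10^{-14} i$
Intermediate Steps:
$Y{\left(u \right)} = -4$ ($Y{\left(u \right)} = -4 + \left(u - u\right) = -4 + 0 = -4$)
$U{\left(l \right)} = - 3 l$
$w = -30$ ($w = \left(-3\right) 10 = -30$)
$M{\left(K,N \right)} = i \sqrt{34}$ ($M{\left(K,N \right)} = \sqrt{-4 - 30} = \sqrt{-34} = i \sqrt{34}$)
$\frac{1}{83726 + \frac{-47021 - 48266}{-45395 + M{\left(-142,204 \right)}}} = \frac{1}{83726 + \frac{-47021 - 48266}{-45395 + i \sqrt{34}}} = \frac{1}{83726 - \frac{95287}{-45395 + i \sqrt{34}}}$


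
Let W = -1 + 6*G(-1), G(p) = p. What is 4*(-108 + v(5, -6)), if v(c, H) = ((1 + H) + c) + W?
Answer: -460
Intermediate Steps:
W = -7 (W = -1 + 6*(-1) = -1 - 6 = -7)
v(c, H) = -6 + H + c (v(c, H) = ((1 + H) + c) - 7 = (1 + H + c) - 7 = -6 + H + c)
4*(-108 + v(5, -6)) = 4*(-108 + (-6 - 6 + 5)) = 4*(-108 - 7) = 4*(-115) = -460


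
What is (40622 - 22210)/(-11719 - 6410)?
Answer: -18412/18129 ≈ -1.0156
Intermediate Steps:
(40622 - 22210)/(-11719 - 6410) = 18412/(-18129) = 18412*(-1/18129) = -18412/18129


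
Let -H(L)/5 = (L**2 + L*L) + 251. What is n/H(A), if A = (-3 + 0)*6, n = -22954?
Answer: 22954/4495 ≈ 5.1066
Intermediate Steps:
A = -18 (A = -3*6 = -18)
H(L) = -1255 - 10*L**2 (H(L) = -5*((L**2 + L*L) + 251) = -5*((L**2 + L**2) + 251) = -5*(2*L**2 + 251) = -5*(251 + 2*L**2) = -1255 - 10*L**2)
n/H(A) = -22954/(-1255 - 10*(-18)**2) = -22954/(-1255 - 10*324) = -22954/(-1255 - 3240) = -22954/(-4495) = -22954*(-1/4495) = 22954/4495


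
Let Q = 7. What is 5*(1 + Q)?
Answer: 40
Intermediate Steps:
5*(1 + Q) = 5*(1 + 7) = 5*8 = 40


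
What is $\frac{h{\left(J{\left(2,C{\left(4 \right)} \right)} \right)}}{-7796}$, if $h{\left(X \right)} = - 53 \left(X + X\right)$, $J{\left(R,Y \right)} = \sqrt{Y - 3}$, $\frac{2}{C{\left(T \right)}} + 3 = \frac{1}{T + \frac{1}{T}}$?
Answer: $\frac{265 i \sqrt{329}}{183206} \approx 0.026236 i$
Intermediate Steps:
$C{\left(T \right)} = \frac{2}{-3 + \frac{1}{T + \frac{1}{T}}}$
$J{\left(R,Y \right)} = \sqrt{-3 + Y}$
$h{\left(X \right)} = - 106 X$ ($h{\left(X \right)} = - 53 \cdot 2 X = - 106 X$)
$\frac{h{\left(J{\left(2,C{\left(4 \right)} \right)} \right)}}{-7796} = \frac{\left(-106\right) \sqrt{-3 + \frac{2 \left(-1 - 4^{2}\right)}{3 - 4 + 3 \cdot 4^{2}}}}{-7796} = - 106 \sqrt{-3 + \frac{2 \left(-1 - 16\right)}{3 - 4 + 3 \cdot 16}} \left(- \frac{1}{7796}\right) = - 106 \sqrt{-3 + \frac{2 \left(-1 - 16\right)}{3 - 4 + 48}} \left(- \frac{1}{7796}\right) = - 106 \sqrt{-3 + 2 \cdot \frac{1}{47} \left(-17\right)} \left(- \frac{1}{7796}\right) = - 106 \sqrt{-3 - \frac{34}{47}} \left(- \frac{1}{7796}\right) = - 106 \sqrt{- \frac{175}{47}} \left(- \frac{1}{7796}\right) = - 106 \frac{5 i \sqrt{329}}{47} \left(- \frac{1}{7796}\right) = - \frac{530 i \sqrt{329}}{47} \left(- \frac{1}{7796}\right) = \frac{265 i \sqrt{329}}{183206}$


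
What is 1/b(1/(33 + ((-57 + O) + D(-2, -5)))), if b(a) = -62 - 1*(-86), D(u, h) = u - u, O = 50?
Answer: 1/24 ≈ 0.041667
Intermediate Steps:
D(u, h) = 0
b(a) = 24 (b(a) = -62 + 86 = 24)
1/b(1/(33 + ((-57 + O) + D(-2, -5)))) = 1/24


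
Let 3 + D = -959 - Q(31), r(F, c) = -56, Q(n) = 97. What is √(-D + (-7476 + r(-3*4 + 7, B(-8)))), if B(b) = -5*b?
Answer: I*√6473 ≈ 80.455*I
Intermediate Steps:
D = -1059 (D = -3 + (-959 - 1*97) = -3 + (-959 - 97) = -3 - 1056 = -1059)
√(-D + (-7476 + r(-3*4 + 7, B(-8)))) = √(-1*(-1059) + (-7476 - 56)) = √(1059 - 7532) = √(-6473) = I*√6473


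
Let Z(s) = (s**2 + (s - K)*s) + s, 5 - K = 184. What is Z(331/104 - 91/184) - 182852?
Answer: -130420814391/715208 ≈ -1.8235e+5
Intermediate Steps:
K = -179 (K = 5 - 1*184 = 5 - 184 = -179)
Z(s) = s + s**2 + s*(179 + s) (Z(s) = (s**2 + (s - 1*(-179))*s) + s = (s**2 + (s + 179)*s) + s = (s**2 + (179 + s)*s) + s = (s**2 + s*(179 + s)) + s = s + s**2 + s*(179 + s))
Z(331/104 - 91/184) - 182852 = 2*(331/104 - 91/184)*(90 + (331/104 - 91/184)) - 182852 = 2*(3215/1196)*(90 + 3215/1196) - 182852 = 2*(3215/1196)*(110855/1196) - 182852 = 356398825/715208 - 182852 = -130420814391/715208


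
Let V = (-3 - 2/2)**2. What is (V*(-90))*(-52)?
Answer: 74880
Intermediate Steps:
V = 16 (V = (-3 - 2*1/2)**2 = (-3 - 1)**2 = (-4)**2 = 16)
(V*(-90))*(-52) = (16*(-90))*(-52) = -1440*(-52) = 74880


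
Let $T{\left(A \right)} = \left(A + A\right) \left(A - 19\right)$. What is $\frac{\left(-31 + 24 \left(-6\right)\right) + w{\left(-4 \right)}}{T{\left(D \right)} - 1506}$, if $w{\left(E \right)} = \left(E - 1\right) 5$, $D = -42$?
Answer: $- \frac{100}{1809} \approx -0.055279$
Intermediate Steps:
$T{\left(A \right)} = 2 A \left(-19 + A\right)$
$w{\left(E \right)} = -5 + 5 E$ ($w{\left(E \right)} = \left(-1 + E\right) 5 = -5 + 5 E$)
$\frac{\left(-31 + 24 \left(-6\right)\right) + w{\left(-4 \right)}}{T{\left(D \right)} - 1506} = \frac{\left(-31 + 24 \left(-6\right)\right) + \left(-5 + 5 \left(-4\right)\right)}{2 \left(-42\right) \left(-19 - 42\right) - 1506} = \frac{\left(-31 - 144\right) - 25}{2 \left(-42\right) \left(-61\right) - 1506} = \frac{-175 - 25}{5124 - 1506} = - \frac{200}{3618} = \left(-200\right) \frac{1}{3618} = - \frac{100}{1809}$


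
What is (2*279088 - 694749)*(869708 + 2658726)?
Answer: -481888816682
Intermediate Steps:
(2*279088 - 694749)*(869708 + 2658726) = (558176 - 694749)*3528434 = -136573*3528434 = -481888816682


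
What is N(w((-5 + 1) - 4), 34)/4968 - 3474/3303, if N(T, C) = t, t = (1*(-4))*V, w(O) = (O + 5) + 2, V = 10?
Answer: -241541/227907 ≈ -1.0598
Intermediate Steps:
w(O) = 7 + O (w(O) = (5 + O) + 2 = 7 + O)
t = -40 (t = (1*(-4))*10 = -4*10 = -40)
N(T, C) = -40
N(w((-5 + 1) - 4), 34)/4968 - 3474/3303 = -40/4968 - 3474/3303 = -40*1/4968 - 3474*1/3303 = -5/621 - 386/367 = -241541/227907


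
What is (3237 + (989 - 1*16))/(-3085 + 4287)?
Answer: 2105/601 ≈ 3.5025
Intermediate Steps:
(3237 + (989 - 1*16))/(-3085 + 4287) = (3237 + (989 - 16))/1202 = (3237 + 973)*(1/1202) = 4210*(1/1202) = 2105/601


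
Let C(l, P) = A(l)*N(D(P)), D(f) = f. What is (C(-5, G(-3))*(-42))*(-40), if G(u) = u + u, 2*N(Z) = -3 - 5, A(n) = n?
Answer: 33600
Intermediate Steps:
N(Z) = -4 (N(Z) = (-3 - 5)/2 = (½)*(-8) = -4)
G(u) = 2*u
C(l, P) = -4*l (C(l, P) = l*(-4) = -4*l)
(C(-5, G(-3))*(-42))*(-40) = (-4*(-5)*(-42))*(-40) = (20*(-42))*(-40) = -840*(-40) = 33600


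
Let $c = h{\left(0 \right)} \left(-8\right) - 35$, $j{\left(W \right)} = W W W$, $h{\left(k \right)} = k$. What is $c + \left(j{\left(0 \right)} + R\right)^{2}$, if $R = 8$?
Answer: $29$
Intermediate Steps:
$j{\left(W \right)} = W^{3}$ ($j{\left(W \right)} = W^{2} W = W^{3}$)
$c = -35$ ($c = 0 \left(-8\right) - 35 = 0 - 35 = -35$)
$c + \left(j{\left(0 \right)} + R\right)^{2} = -35 + \left(0^{3} + 8\right)^{2} = -35 + \left(0 + 8\right)^{2} = -35 + 8^{2} = -35 + 64 = 29$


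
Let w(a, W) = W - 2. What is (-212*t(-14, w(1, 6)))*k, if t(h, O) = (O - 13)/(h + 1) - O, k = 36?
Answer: 328176/13 ≈ 25244.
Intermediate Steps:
w(a, W) = -2 + W
t(h, O) = -O + (-13 + O)/(1 + h) (t(h, O) = (-13 + O)/(1 + h) - O = -O + (-13 + O)/(1 + h))
(-212*t(-14, w(1, 6)))*k = -212*(-13 - 1*(-2 + 6)*(-14))/(1 - 14)*36 = -212*(-13 - 1*4*(-14))/(-13)*36 = -(-212)*(-13 + 56)/13*36 = -(-212)*43/13*36 = -212*(-43/13)*36 = (9116/13)*36 = 328176/13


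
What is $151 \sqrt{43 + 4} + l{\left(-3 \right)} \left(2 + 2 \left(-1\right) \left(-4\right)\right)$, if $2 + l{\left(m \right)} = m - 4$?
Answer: $-90 + 151 \sqrt{47} \approx 945.2$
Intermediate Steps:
$l{\left(m \right)} = -6 + m$ ($l{\left(m \right)} = -2 + \left(m - 4\right) = -2 + \left(-4 + m\right) = -6 + m$)
$151 \sqrt{43 + 4} + l{\left(-3 \right)} \left(2 + 2 \left(-1\right) \left(-4\right)\right) = 151 \sqrt{43 + 4} + \left(-6 - 3\right) \left(2 + 2 \left(-1\right) \left(-4\right)\right) = 151 \sqrt{47} - 9 \left(2 - -8\right) = 151 \sqrt{47} - 9 \left(2 + 8\right) = 151 \sqrt{47} - 90 = -90 + 151 \sqrt{47}$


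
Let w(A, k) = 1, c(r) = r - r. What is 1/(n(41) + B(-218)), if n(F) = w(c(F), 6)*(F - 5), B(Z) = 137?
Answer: 1/173 ≈ 0.0057803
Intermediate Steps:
c(r) = 0
n(F) = -5 + F (n(F) = 1*(F - 5) = 1*(-5 + F) = -5 + F)
1/(n(41) + B(-218)) = 1/((-5 + 41) + 137) = 1/(36 + 137) = 1/173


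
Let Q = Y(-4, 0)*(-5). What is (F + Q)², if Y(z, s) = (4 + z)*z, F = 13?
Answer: 169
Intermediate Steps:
Y(z, s) = z*(4 + z)
Q = 0 (Q = -4*(4 - 4)*(-5) = -4*0*(-5) = 0*(-5) = 0)
(F + Q)² = (13 + 0)² = 13² = 169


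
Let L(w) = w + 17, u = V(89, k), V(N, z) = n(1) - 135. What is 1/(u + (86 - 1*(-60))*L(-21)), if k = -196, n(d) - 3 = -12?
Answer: -1/728 ≈ -0.0013736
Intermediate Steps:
n(d) = -9 (n(d) = 3 - 12 = -9)
V(N, z) = -144 (V(N, z) = -9 - 135 = -144)
u = -144
L(w) = 17 + w
1/(u + (86 - 1*(-60))*L(-21)) = 1/(-144 + (86 - 1*(-60))*(17 - 21)) = 1/(-144 + (86 + 60)*(-4)) = 1/(-144 + 146*(-4)) = 1/(-144 - 584) = 1/(-728) = -1/728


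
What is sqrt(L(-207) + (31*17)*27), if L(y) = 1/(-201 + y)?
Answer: sqrt(592153962)/204 ≈ 119.29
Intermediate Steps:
sqrt(L(-207) + (31*17)*27) = sqrt(1/(-201 - 207) + (31*17)*27) = sqrt(1/(-408) + 527*27) = sqrt(-1/408 + 14229) = sqrt(5805431/408) = sqrt(592153962)/204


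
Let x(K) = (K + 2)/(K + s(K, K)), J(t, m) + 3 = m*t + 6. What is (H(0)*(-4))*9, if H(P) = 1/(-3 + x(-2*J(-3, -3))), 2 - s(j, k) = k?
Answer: 18/7 ≈ 2.5714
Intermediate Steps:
J(t, m) = 3 + m*t (J(t, m) = -3 + (m*t + 6) = -3 + (6 + m*t) = 3 + m*t)
s(j, k) = 2 - k
x(K) = 1 + K/2 (x(K) = (K + 2)/(K + (2 - K)) = (2 + K)/2 = (2 + K)*(½) = 1 + K/2)
H(P) = -1/14 (H(P) = 1/(-3 + (1 + (-2*(3 - 3*(-3)))/2)) = 1/(-3 + (1 + (-2*(3 + 9))/2)) = 1/(-3 + (1 + (-2*12)/2)) = 1/(-3 + (1 + (½)*(-24))) = 1/(-3 + (1 - 12)) = 1/(-3 - 11) = 1/(-14) = -1/14)
(H(0)*(-4))*9 = -1/14*(-4)*9 = (2/7)*9 = 18/7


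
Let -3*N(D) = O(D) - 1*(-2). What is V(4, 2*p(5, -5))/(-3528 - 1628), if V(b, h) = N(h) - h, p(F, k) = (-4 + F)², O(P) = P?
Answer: 5/7734 ≈ 0.00064650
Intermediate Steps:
N(D) = -⅔ - D/3 (N(D) = -(D - 1*(-2))/3 = -(D + 2)/3 = -(2 + D)/3 = -⅔ - D/3)
V(b, h) = -⅔ - 4*h/3 (V(b, h) = (-⅔ - h/3) - h = -⅔ - 4*h/3)
V(4, 2*p(5, -5))/(-3528 - 1628) = (-⅔ - 8*(-4 + 5)²/3)/(-3528 - 1628) = (-⅔ - 8*1²/3)/(-5156) = (-⅔ - 8/3)*(-1/5156) = -10/3*(-1/5156) = 5/7734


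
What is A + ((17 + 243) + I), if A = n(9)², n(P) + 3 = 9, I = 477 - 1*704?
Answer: 69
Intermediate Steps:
I = -227 (I = 477 - 704 = -227)
n(P) = 6 (n(P) = -3 + 9 = 6)
A = 36 (A = 6² = 36)
A + ((17 + 243) + I) = 36 + ((17 + 243) - 227) = 36 + (260 - 227) = 36 + 33 = 69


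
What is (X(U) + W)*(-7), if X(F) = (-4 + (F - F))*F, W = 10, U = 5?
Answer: 70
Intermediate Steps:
X(F) = -4*F (X(F) = (-4 + 0)*F = -4*F)
(X(U) + W)*(-7) = (-4*5 + 10)*(-7) = (-20 + 10)*(-7) = -10*(-7) = 70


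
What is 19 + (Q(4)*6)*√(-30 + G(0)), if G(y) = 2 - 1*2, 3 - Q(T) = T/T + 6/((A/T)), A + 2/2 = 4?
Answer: 19 - 36*I*√30 ≈ 19.0 - 197.18*I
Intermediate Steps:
A = 3 (A = -1 + 4 = 3)
Q(T) = 2 - 2*T (Q(T) = 3 - (T/T + 6/((3/T))) = 3 - (1 + 6*(T/3)) = 3 - (1 + 2*T) = 3 + (-1 - 2*T) = 2 - 2*T)
G(y) = 0 (G(y) = 2 - 2 = 0)
19 + (Q(4)*6)*√(-30 + G(0)) = 19 + ((2 - 2*4)*6)*√(-30 + 0) = 19 + ((2 - 8)*6)*√(-30) = 19 + (-6*6)*(I*√30) = 19 - 36*I*√30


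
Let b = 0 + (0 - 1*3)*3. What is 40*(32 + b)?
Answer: 920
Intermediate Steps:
b = -9 (b = 0 + (0 - 3)*3 = 0 - 3*3 = 0 - 9 = -9)
40*(32 + b) = 40*(32 - 9) = 40*23 = 920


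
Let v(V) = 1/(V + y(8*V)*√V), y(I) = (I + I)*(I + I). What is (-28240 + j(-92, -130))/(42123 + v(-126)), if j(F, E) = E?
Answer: -2487203304720680868493500/3692931434781432501691153 - 345908828160*I*√14/3692931434781432501691153 ≈ -0.6735 - 3.5047e-13*I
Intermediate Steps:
y(I) = 4*I² (y(I) = (2*I)*(2*I) = 4*I²)
v(V) = 1/(V + 256*V^(5/2)) (v(V) = 1/(V + (4*(8*V)²)*√V) = 1/(V + (4*(64*V²))*√V) = 1/(V + (256*V²)*√V) = 1/(V + 256*V^(5/2)))
(-28240 + j(-92, -130))/(42123 + v(-126)) = (-28240 - 130)/(42123 + 1/(-126 + 256*(-126)^(5/2))) = -28370/(42123 + 1/(-126 + 256*(47628*I*√14))) = -28370/(42123 + 1/(-126 + 12192768*I*√14))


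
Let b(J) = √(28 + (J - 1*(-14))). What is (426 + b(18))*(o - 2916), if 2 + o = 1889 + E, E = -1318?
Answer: -999822 - 4694*√15 ≈ -1.0180e+6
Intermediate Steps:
b(J) = √(42 + J) (b(J) = √(28 + (J + 14)) = √(28 + (14 + J)) = √(42 + J))
o = 569 (o = -2 + (1889 - 1318) = -2 + 571 = 569)
(426 + b(18))*(o - 2916) = (426 + √(42 + 18))*(569 - 2916) = (426 + √60)*(-2347) = (426 + 2*√15)*(-2347) = -999822 - 4694*√15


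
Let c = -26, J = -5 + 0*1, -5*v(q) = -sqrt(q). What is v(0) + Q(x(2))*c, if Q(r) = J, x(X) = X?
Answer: 130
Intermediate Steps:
v(q) = sqrt(q)/5 (v(q) = -(-1)*sqrt(q)/5 = sqrt(q)/5)
J = -5 (J = -5 + 0 = -5)
Q(r) = -5
v(0) + Q(x(2))*c = sqrt(0)/5 - 5*(-26) = (1/5)*0 + 130 = 0 + 130 = 130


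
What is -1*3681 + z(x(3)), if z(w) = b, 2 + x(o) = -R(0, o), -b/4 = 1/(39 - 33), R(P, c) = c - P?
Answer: -11045/3 ≈ -3681.7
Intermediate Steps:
b = -⅔ (b = -4/(39 - 33) = -4/6 = -4*⅙ = -⅔ ≈ -0.66667)
x(o) = -2 - o (x(o) = -2 - (o - 1*0) = -2 - (o + 0) = -2 - o)
z(w) = -⅔
-1*3681 + z(x(3)) = -1*3681 - ⅔ = -3681 - ⅔ = -11045/3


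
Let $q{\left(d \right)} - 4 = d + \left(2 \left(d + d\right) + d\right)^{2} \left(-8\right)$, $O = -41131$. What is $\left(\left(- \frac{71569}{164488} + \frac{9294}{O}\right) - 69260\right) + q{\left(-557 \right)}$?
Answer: $- \frac{420273720449671875}{6765555928} \approx -6.212 \cdot 10^{7}$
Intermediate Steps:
$q{\left(d \right)} = 4 + d - 200 d^{2}$ ($q{\left(d \right)} = 4 + \left(d + \left(2 \left(d + d\right) + d\right)^{2} \left(-8\right)\right) = 4 + \left(d + \left(2 \cdot 2 d + d\right)^{2} \left(-8\right)\right) = 4 + \left(d + \left(4 d + d\right)^{2} \left(-8\right)\right) = 4 + \left(d + \left(5 d\right)^{2} \left(-8\right)\right) = 4 + \left(d + 25 d^{2} \left(-8\right)\right) = 4 - \left(- d + 200 d^{2}\right) = 4 + d - 200 d^{2}$)
$\left(\left(- \frac{71569}{164488} + \frac{9294}{O}\right) - 69260\right) + q{\left(-557 \right)} = \left(\left(- \frac{71569}{164488} + \frac{9294}{-41131}\right) - 69260\right) - \left(553 + 62049800\right) = \left(\left(\left(-71569\right) \frac{1}{164488} + 9294 \left(- \frac{1}{41131}\right)\right) - 69260\right) - 62050353 = \left(\left(- \frac{71569}{164488} - \frac{9294}{41131}\right) - 69260\right) - 62050353 = \left(- \frac{4472456011}{6765555928} - 69260\right) - 62050353 = - \frac{468586876029291}{6765555928} - 62050353 = - \frac{420273720449671875}{6765555928}$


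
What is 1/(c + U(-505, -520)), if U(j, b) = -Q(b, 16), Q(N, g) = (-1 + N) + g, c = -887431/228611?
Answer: 228611/114561124 ≈ 0.0019955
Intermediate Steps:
c = -887431/228611 (c = -887431*1/228611 = -887431/228611 ≈ -3.8818)
Q(N, g) = -1 + N + g
U(j, b) = -15 - b (U(j, b) = -(-1 + b + 16) = -(15 + b) = -15 - b)
1/(c + U(-505, -520)) = 1/(-887431/228611 + (-15 - 1*(-520))) = 1/(-887431/228611 + (-15 + 520)) = 1/(-887431/228611 + 505) = 1/(114561124/228611) = 228611/114561124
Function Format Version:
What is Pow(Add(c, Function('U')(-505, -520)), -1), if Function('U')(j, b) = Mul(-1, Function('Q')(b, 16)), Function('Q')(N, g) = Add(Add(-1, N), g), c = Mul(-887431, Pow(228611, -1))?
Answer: Rational(228611, 114561124) ≈ 0.0019955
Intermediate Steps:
c = Rational(-887431, 228611) (c = Mul(-887431, Rational(1, 228611)) = Rational(-887431, 228611) ≈ -3.8818)
Function('Q')(N, g) = Add(-1, N, g)
Function('U')(j, b) = Add(-15, Mul(-1, b)) (Function('U')(j, b) = Mul(-1, Add(-1, b, 16)) = Mul(-1, Add(15, b)) = Add(-15, Mul(-1, b)))
Pow(Add(c, Function('U')(-505, -520)), -1) = Pow(Add(Rational(-887431, 228611), Add(-15, Mul(-1, -520))), -1) = Pow(Add(Rational(-887431, 228611), Add(-15, 520)), -1) = Pow(Add(Rational(-887431, 228611), 505), -1) = Pow(Rational(114561124, 228611), -1) = Rational(228611, 114561124)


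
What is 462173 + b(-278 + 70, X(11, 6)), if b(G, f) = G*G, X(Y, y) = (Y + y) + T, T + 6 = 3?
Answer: 505437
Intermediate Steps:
T = -3 (T = -6 + 3 = -3)
X(Y, y) = -3 + Y + y (X(Y, y) = (Y + y) - 3 = -3 + Y + y)
b(G, f) = G²
462173 + b(-278 + 70, X(11, 6)) = 462173 + (-278 + 70)² = 462173 + (-208)² = 462173 + 43264 = 505437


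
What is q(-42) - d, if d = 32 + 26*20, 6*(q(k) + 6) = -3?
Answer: -1117/2 ≈ -558.50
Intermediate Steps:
q(k) = -13/2 (q(k) = -6 + (⅙)*(-3) = -6 - ½ = -13/2)
d = 552 (d = 32 + 520 = 552)
q(-42) - d = -13/2 - 1*552 = -13/2 - 552 = -1117/2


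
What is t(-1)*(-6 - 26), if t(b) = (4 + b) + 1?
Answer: -128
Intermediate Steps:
t(b) = 5 + b
t(-1)*(-6 - 26) = (5 - 1)*(-6 - 26) = 4*(-32) = -128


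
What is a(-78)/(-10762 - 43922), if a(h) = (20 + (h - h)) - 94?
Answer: 37/27342 ≈ 0.0013532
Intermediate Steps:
a(h) = -74 (a(h) = (20 + 0) - 94 = 20 - 94 = -74)
a(-78)/(-10762 - 43922) = -74/(-10762 - 43922) = -74/(-54684) = -74*(-1/54684) = 37/27342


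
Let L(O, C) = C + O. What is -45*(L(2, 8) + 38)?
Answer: -2160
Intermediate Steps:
-45*(L(2, 8) + 38) = -45*((8 + 2) + 38) = -45*(10 + 38) = -45*48 = -2160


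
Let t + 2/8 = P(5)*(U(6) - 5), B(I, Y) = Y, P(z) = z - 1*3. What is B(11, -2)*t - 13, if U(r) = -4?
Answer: 47/2 ≈ 23.500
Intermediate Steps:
P(z) = -3 + z (P(z) = z - 3 = -3 + z)
t = -73/4 (t = -¼ + (-3 + 5)*(-4 - 5) = -¼ + 2*(-9) = -¼ - 18 = -73/4 ≈ -18.250)
B(11, -2)*t - 13 = -2*(-73/4) - 13 = 73/2 - 13 = 47/2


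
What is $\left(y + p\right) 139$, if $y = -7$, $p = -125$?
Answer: $-18348$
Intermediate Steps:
$\left(y + p\right) 139 = \left(-7 - 125\right) 139 = \left(-132\right) 139 = -18348$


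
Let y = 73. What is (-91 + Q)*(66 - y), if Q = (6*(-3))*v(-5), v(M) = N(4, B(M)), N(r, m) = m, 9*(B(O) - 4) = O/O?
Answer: 1155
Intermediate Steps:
B(O) = 37/9 (B(O) = 4 + (O/O)/9 = 4 + (1/9)*1 = 4 + 1/9 = 37/9)
v(M) = 37/9
Q = -74 (Q = (6*(-3))*(37/9) = -18*37/9 = -74)
(-91 + Q)*(66 - y) = (-91 - 74)*(66 - 1*73) = -165*(66 - 73) = -165*(-7) = 1155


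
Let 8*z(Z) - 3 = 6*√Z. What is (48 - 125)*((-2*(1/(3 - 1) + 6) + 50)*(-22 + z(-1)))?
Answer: 492877/8 - 8547*I/4 ≈ 61610.0 - 2136.8*I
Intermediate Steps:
z(Z) = 3/8 + 3*√Z/4 (z(Z) = 3/8 + (6*√Z)/8 = 3/8 + 3*√Z/4)
(48 - 125)*((-2*(1/(3 - 1) + 6) + 50)*(-22 + z(-1))) = (48 - 125)*((-2*(1/(3 - 1) + 6) + 50)*(-22 + (3/8 + 3*√(-1)/4))) = -77*(-2*(1/2 + 6) + 50)*(-22 + (3/8 + 3*I/4)) = -77*(-2*(½ + 6) + 50)*(-173/8 + 3*I/4) = -77*(-2*13/2 + 50)*(-173/8 + 3*I/4) = -77*(-13 + 50)*(-173/8 + 3*I/4) = -2849*(-173/8 + 3*I/4) = -77*(-6401/8 + 111*I/4) = 492877/8 - 8547*I/4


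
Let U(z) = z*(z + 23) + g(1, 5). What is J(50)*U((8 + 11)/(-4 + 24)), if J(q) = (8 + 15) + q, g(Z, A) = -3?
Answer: 576773/400 ≈ 1441.9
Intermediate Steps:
U(z) = -3 + z*(23 + z) (U(z) = z*(z + 23) - 3 = z*(23 + z) - 3 = -3 + z*(23 + z))
J(q) = 23 + q
J(50)*U((8 + 11)/(-4 + 24)) = (23 + 50)*(-3 + ((8 + 11)/(-4 + 24))² + 23*((8 + 11)/(-4 + 24))) = 73*(-3 + (19/20)² + 23*(19/20)) = 73*(-3 + 361/400 + 437/20) = 73*(7901/400) = 576773/400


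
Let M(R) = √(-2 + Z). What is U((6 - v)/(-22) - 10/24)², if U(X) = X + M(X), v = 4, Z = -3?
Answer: (67 - 132*I*√5)²/17424 ≈ -4.7424 - 2.2699*I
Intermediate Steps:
M(R) = I*√5 (M(R) = √(-2 - 3) = √(-5) = I*√5)
U(X) = X + I*√5
U((6 - v)/(-22) - 10/24)² = (((6 - 1*4)/(-22) - 10/24) + I*√5)² = (((6 - 4)*(-1/22) - 10*1/24) + I*√5)² = ((2*(-1/22) - 5/12) + I*√5)² = ((-1/11 - 5/12) + I*√5)² = (-67/132 + I*√5)²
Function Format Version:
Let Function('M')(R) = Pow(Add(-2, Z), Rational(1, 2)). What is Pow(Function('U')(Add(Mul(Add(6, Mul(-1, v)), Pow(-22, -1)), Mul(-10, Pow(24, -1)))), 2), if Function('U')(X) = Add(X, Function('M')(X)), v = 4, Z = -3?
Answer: Mul(Rational(1, 17424), Pow(Add(67, Mul(-132, I, Pow(5, Rational(1, 2)))), 2)) ≈ Add(-4.7424, Mul(-2.2699, I))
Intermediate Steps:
Function('M')(R) = Mul(I, Pow(5, Rational(1, 2))) (Function('M')(R) = Pow(Add(-2, -3), Rational(1, 2)) = Pow(-5, Rational(1, 2)) = Mul(I, Pow(5, Rational(1, 2))))
Function('U')(X) = Add(X, Mul(I, Pow(5, Rational(1, 2))))
Pow(Function('U')(Add(Mul(Add(6, Mul(-1, v)), Pow(-22, -1)), Mul(-10, Pow(24, -1)))), 2) = Pow(Add(Add(Mul(Add(6, Mul(-1, 4)), Pow(-22, -1)), Mul(-10, Pow(24, -1))), Mul(I, Pow(5, Rational(1, 2)))), 2) = Pow(Add(Add(Mul(Add(6, -4), Rational(-1, 22)), Mul(-10, Rational(1, 24))), Mul(I, Pow(5, Rational(1, 2)))), 2) = Pow(Add(Add(Mul(2, Rational(-1, 22)), Rational(-5, 12)), Mul(I, Pow(5, Rational(1, 2)))), 2) = Pow(Add(Add(Rational(-1, 11), Rational(-5, 12)), Mul(I, Pow(5, Rational(1, 2)))), 2) = Pow(Add(Rational(-67, 132), Mul(I, Pow(5, Rational(1, 2)))), 2)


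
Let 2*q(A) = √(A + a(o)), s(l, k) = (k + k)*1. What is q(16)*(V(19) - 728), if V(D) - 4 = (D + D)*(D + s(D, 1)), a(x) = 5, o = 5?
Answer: 37*√21 ≈ 169.56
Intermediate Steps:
s(l, k) = 2*k (s(l, k) = (2*k)*1 = 2*k)
V(D) = 4 + 2*D*(2 + D) (V(D) = 4 + (D + D)*(D + 2*1) = 4 + (2*D)*(D + 2) = 4 + (2*D)*(2 + D) = 4 + 2*D*(2 + D))
q(A) = √(5 + A)/2 (q(A) = √(A + 5)/2 = √(5 + A)/2)
q(16)*(V(19) - 728) = (√(5 + 16)/2)*((4 + 2*19² + 4*19) - 728) = (√21/2)*((4 + 2*361 + 76) - 728) = (√21/2)*((4 + 722 + 76) - 728) = (√21/2)*(802 - 728) = (√21/2)*74 = 37*√21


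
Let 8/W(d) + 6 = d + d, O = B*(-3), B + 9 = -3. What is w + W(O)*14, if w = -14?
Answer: -406/33 ≈ -12.303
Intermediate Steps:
B = -12 (B = -9 - 3 = -12)
O = 36 (O = -12*(-3) = 36)
W(d) = 8/(-6 + 2*d) (W(d) = 8/(-6 + (d + d)) = 8/(-6 + 2*d))
w + W(O)*14 = -14 + (4/(-3 + 36))*14 = -14 + (4/33)*14 = -14 + 56/33 = -406/33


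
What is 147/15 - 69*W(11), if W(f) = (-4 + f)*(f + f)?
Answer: -53081/5 ≈ -10616.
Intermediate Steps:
W(f) = 2*f*(-4 + f) (W(f) = (-4 + f)*(2*f) = 2*f*(-4 + f))
147/15 - 69*W(11) = 147/15 - 138*11*(-4 + 11) = 147*(1/15) - 138*11*7 = 49/5 - 69*154 = 49/5 - 10626 = -53081/5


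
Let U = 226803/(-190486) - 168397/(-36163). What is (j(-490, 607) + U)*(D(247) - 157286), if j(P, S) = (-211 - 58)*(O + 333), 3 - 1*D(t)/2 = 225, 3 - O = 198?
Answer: 876748034798671465/149750983 ≈ 5.8547e+9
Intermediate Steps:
O = -195 (O = 3 - 1*198 = 3 - 198 = -195)
D(t) = -444 (D(t) = 6 - 2*225 = 6 - 450 = -444)
U = 1038060611/299501966 (U = 226803*(-1/190486) - 168397*(-1/36163) = -9861/8282 + 168397/36163 = 1038060611/299501966 ≈ 3.4660)
j(P, S) = -37122 (j(P, S) = (-211 - 58)*(-195 + 333) = -269*138 = -37122)
(j(-490, 607) + U)*(D(247) - 157286) = (-37122 + 1038060611/299501966)*(-444 - 157286) = -11117073921241/299501966*(-157730) = 876748034798671465/149750983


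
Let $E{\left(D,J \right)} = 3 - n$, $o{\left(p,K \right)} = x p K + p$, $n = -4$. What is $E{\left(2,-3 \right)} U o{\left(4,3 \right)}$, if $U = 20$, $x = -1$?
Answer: $-1120$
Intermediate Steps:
$o{\left(p,K \right)} = p - K p$ ($o{\left(p,K \right)} = - p K + p = - K p + p = p - K p$)
$E{\left(D,J \right)} = 7$ ($E{\left(D,J \right)} = 3 - -4 = 3 + 4 = 7$)
$E{\left(2,-3 \right)} U o{\left(4,3 \right)} = 7 \cdot 20 \cdot 4 \left(1 - 3\right) = 140 \cdot 4 \left(1 - 3\right) = 140 \cdot 4 \left(-2\right) = 140 \left(-8\right) = -1120$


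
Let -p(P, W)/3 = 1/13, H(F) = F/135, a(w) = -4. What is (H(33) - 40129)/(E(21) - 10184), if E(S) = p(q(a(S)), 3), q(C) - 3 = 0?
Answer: 23475322/5957775 ≈ 3.9403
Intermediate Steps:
q(C) = 3 (q(C) = 3 + 0 = 3)
H(F) = F/135 (H(F) = F*(1/135) = F/135)
p(P, W) = -3/13
E(S) = -3/13
(H(33) - 40129)/(E(21) - 10184) = ((1/135)*33 - 40129)/(-3/13 - 10184) = (11/45 - 40129)/(-132395/13) = -1805794/45*(-13/132395) = 23475322/5957775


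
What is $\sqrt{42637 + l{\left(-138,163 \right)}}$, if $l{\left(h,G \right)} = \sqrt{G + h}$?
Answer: $3 \sqrt{4738} \approx 206.5$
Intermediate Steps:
$\sqrt{42637 + l{\left(-138,163 \right)}} = \sqrt{42637 + \sqrt{163 - 138}} = \sqrt{42637 + \sqrt{25}} = \sqrt{42637 + 5} = \sqrt{42642} = 3 \sqrt{4738}$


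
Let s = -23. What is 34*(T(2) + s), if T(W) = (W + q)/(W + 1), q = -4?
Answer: -2414/3 ≈ -804.67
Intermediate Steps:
T(W) = (-4 + W)/(1 + W) (T(W) = (W - 4)/(W + 1) = (-4 + W)/(1 + W))
34*(T(2) + s) = 34*((-4 + 2)/(1 + 2) - 23) = 34*(-2/3 - 23) = 34*((⅓)*(-2) - 23) = 34*(-⅔ - 23) = 34*(-71/3) = -2414/3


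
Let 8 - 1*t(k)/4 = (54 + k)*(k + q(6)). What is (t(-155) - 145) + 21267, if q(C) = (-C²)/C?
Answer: -43890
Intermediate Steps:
q(C) = -C
t(k) = 32 - 4*(-6 + k)*(54 + k) (t(k) = 32 - 4*(54 + k)*(k - 1*6) = 32 - 4*(54 + k)*(k - 6) = 32 - 4*(54 + k)*(-6 + k) = 32 - 4*(-6 + k)*(54 + k))
(t(-155) - 145) + 21267 = ((1328 - 192*(-155) - 4*(-155)²) - 145) + 21267 = ((1328 + 29760 - 4*24025) - 145) + 21267 = ((1328 + 29760 - 96100) - 145) + 21267 = (-65012 - 145) + 21267 = -65157 + 21267 = -43890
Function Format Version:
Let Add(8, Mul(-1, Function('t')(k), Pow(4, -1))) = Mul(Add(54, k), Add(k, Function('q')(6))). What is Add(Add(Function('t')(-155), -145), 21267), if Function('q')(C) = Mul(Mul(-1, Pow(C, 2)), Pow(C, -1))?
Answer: -43890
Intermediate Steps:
Function('q')(C) = Mul(-1, C)
Function('t')(k) = Add(32, Mul(-4, Add(-6, k), Add(54, k))) (Function('t')(k) = Add(32, Mul(-4, Mul(Add(54, k), Add(k, Mul(-1, 6))))) = Add(32, Mul(-4, Mul(Add(54, k), Add(k, -6)))) = Add(32, Mul(-4, Mul(Add(54, k), Add(-6, k)))) = Add(32, Mul(-4, Mul(Add(-6, k), Add(54, k)))) = Add(32, Mul(-4, Add(-6, k), Add(54, k))))
Add(Add(Function('t')(-155), -145), 21267) = Add(Add(Add(1328, Mul(-192, -155), Mul(-4, Pow(-155, 2))), -145), 21267) = Add(Add(Add(1328, 29760, Mul(-4, 24025)), -145), 21267) = Add(Add(Add(1328, 29760, -96100), -145), 21267) = Add(Add(-65012, -145), 21267) = Add(-65157, 21267) = -43890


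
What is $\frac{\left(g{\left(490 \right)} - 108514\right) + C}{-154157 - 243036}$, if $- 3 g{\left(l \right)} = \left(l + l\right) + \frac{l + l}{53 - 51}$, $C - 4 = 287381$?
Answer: $- \frac{178381}{397193} \approx -0.4491$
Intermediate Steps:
$C = 287385$ ($C = 4 + 287381 = 287385$)
$g{\left(l \right)} = - l$ ($g{\left(l \right)} = - \frac{\left(l + l\right) + \frac{l + l}{53 - 51}}{3} = - \frac{2 l + \frac{2 l}{2}}{3} = - \frac{2 l + 2 l \frac{1}{2}}{3} = - \frac{2 l + l}{3} = - \frac{3 l}{3} = - l$)
$\frac{\left(g{\left(490 \right)} - 108514\right) + C}{-154157 - 243036} = \frac{\left(\left(-1\right) 490 - 108514\right) + 287385}{-154157 - 243036} = \frac{\left(-490 - 108514\right) + 287385}{-397193} = \left(-109004 + 287385\right) \left(- \frac{1}{397193}\right) = 178381 \left(- \frac{1}{397193}\right) = - \frac{178381}{397193}$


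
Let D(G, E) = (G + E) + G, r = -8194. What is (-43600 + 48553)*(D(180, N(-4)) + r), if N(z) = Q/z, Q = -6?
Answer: -77588745/2 ≈ -3.8794e+7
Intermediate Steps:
N(z) = -6/z
D(G, E) = E + 2*G (D(G, E) = (E + G) + G = E + 2*G)
(-43600 + 48553)*(D(180, N(-4)) + r) = (-43600 + 48553)*((-6/(-4) + 2*180) - 8194) = 4953*((-6*(-¼) + 360) - 8194) = 4953*((3/2 + 360) - 8194) = 4953*(723/2 - 8194) = 4953*(-15665/2) = -77588745/2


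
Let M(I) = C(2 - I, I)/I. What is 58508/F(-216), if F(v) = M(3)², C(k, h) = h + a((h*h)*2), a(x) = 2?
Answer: 526572/25 ≈ 21063.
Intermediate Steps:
C(k, h) = 2 + h (C(k, h) = h + 2 = 2 + h)
M(I) = (2 + I)/I
F(v) = 25/9 (F(v) = ((2 + 3)/3)² = ((⅓)*5)² = (5/3)² = 25/9)
58508/F(-216) = 58508/(25/9) = 58508*(9/25) = 526572/25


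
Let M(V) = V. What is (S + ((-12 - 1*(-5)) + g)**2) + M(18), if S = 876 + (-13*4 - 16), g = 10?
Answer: 835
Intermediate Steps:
S = 808 (S = 876 + (-52 - 16) = 876 - 68 = 808)
(S + ((-12 - 1*(-5)) + g)**2) + M(18) = (808 + ((-12 - 1*(-5)) + 10)**2) + 18 = (808 + ((-12 + 5) + 10)**2) + 18 = (808 + (-7 + 10)**2) + 18 = (808 + 3**2) + 18 = (808 + 9) + 18 = 817 + 18 = 835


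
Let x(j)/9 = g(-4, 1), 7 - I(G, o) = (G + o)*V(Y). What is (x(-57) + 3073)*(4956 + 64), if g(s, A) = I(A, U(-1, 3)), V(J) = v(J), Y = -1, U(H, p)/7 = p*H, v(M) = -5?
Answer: 11224720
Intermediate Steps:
U(H, p) = 7*H*p (U(H, p) = 7*(p*H) = 7*(H*p) = 7*H*p)
V(J) = -5
I(G, o) = 7 + 5*G + 5*o (I(G, o) = 7 - (G + o)*(-5) = 7 - (-5*G - 5*o) = 7 + (5*G + 5*o) = 7 + 5*G + 5*o)
g(s, A) = -98 + 5*A (g(s, A) = 7 + 5*A + 5*(7*(-1)*3) = 7 + 5*A + 5*(-21) = 7 + 5*A - 105 = -98 + 5*A)
x(j) = -837 (x(j) = 9*(-98 + 5*1) = 9*(-98 + 5) = 9*(-93) = -837)
(x(-57) + 3073)*(4956 + 64) = (-837 + 3073)*(4956 + 64) = 2236*5020 = 11224720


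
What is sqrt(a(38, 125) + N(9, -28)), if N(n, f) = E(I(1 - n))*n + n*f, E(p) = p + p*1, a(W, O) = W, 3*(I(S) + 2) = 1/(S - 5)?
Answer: 2*I*sqrt(10582)/13 ≈ 15.826*I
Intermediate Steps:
I(S) = -2 + 1/(3*(-5 + S)) (I(S) = -2 + 1/(3*(S - 5)) = -2 + 1/(3*(-5 + S)))
E(p) = 2*p (E(p) = p + p = 2*p)
N(n, f) = f*n + 2*n*(25 + 6*n)/(3*(-4 - n)) (N(n, f) = (2*((31 - 6*(1 - n))/(3*(-5 + (1 - n)))))*n + n*f = (2*((31 + (-6 + 6*n))/(3*(-4 - n))))*n + f*n = (2*((25 + 6*n)/(3*(-4 - n))))*n + f*n = (2*(25 + 6*n)/(3*(-4 - n)))*n + f*n = 2*n*(25 + 6*n)/(3*(-4 - n)) + f*n = f*n + 2*n*(25 + 6*n)/(3*(-4 - n)))
sqrt(a(38, 125) + N(9, -28)) = sqrt(38 + (1/3)*9*(-50 - 12*9 + 3*(-28)*(4 + 9))/(4 + 9)) = sqrt(38 + (1/3)*9*(-50 - 108 + 3*(-28)*13)/13) = sqrt(38 + (1/3)*9*(1/13)*(-50 - 108 - 1092)) = sqrt(38 + (1/3)*9*(1/13)*(-1250)) = sqrt(38 - 3750/13) = sqrt(-3256/13) = 2*I*sqrt(10582)/13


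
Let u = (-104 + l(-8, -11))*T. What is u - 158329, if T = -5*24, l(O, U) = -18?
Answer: -143689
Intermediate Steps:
T = -120
u = 14640 (u = (-104 - 18)*(-120) = -122*(-120) = 14640)
u - 158329 = 14640 - 158329 = -143689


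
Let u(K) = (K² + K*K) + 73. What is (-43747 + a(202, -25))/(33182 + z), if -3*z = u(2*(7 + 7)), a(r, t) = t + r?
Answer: -8714/6527 ≈ -1.3351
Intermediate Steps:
a(r, t) = r + t
u(K) = 73 + 2*K² (u(K) = (K² + K²) + 73 = 2*K² + 73 = 73 + 2*K²)
z = -547 (z = -(73 + 2*(2*(7 + 7))²)/3 = -(73 + 2*(2*14)²)/3 = -(73 + 2*28²)/3 = -(73 + 2*784)/3 = -(73 + 1568)/3 = -⅓*1641 = -547)
(-43747 + a(202, -25))/(33182 + z) = (-43747 + (202 - 25))/(33182 - 547) = (-43747 + 177)/32635 = -43570*1/32635 = -8714/6527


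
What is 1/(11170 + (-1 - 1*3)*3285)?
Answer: -1/1970 ≈ -0.00050761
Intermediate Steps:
1/(11170 + (-1 - 1*3)*3285) = 1/(11170 + (-1 - 3)*3285) = 1/(11170 - 4*3285) = 1/(11170 - 13140) = 1/(-1970) = -1/1970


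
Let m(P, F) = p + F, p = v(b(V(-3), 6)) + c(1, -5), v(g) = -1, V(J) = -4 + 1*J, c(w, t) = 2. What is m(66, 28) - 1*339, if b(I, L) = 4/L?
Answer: -310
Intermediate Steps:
V(J) = -4 + J
p = 1 (p = -1 + 2 = 1)
m(P, F) = 1 + F
m(66, 28) - 1*339 = (1 + 28) - 1*339 = 29 - 339 = -310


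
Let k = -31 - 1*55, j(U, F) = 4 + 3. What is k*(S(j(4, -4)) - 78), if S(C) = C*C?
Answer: 2494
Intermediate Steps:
j(U, F) = 7
k = -86 (k = -31 - 55 = -86)
S(C) = C²
k*(S(j(4, -4)) - 78) = -86*(7² - 78) = -86*(49 - 78) = -86*(-29) = 2494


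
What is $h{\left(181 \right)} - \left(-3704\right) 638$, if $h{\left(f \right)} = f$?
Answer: $2363333$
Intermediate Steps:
$h{\left(181 \right)} - \left(-3704\right) 638 = 181 - \left(-3704\right) 638 = 181 - -2363152 = 181 + 2363152 = 2363333$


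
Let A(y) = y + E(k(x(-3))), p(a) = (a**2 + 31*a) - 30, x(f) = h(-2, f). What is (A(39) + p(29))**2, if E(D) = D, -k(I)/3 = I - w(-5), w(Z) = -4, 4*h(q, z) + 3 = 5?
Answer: 12047841/4 ≈ 3.0120e+6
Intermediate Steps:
h(q, z) = 1/2 (h(q, z) = -3/4 + (1/4)*5 = -3/4 + 5/4 = 1/2)
x(f) = 1/2
k(I) = -12 - 3*I (k(I) = -3*(I - 1*(-4)) = -3*(I + 4) = -3*(4 + I) = -12 - 3*I)
p(a) = -30 + a**2 + 31*a
A(y) = -27/2 + y (A(y) = y + (-12 - 3*1/2) = y + (-12 - 3/2) = y - 27/2 = -27/2 + y)
(A(39) + p(29))**2 = ((-27/2 + 39) + (-30 + 29**2 + 31*29))**2 = (51/2 + (-30 + 841 + 899))**2 = (51/2 + 1710)**2 = (3471/2)**2 = 12047841/4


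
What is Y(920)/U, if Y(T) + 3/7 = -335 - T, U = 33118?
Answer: -4394/115913 ≈ -0.037908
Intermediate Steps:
Y(T) = -2348/7 - T (Y(T) = -3/7 + (-335 - T) = -2348/7 - T)
Y(920)/U = (-2348/7 - 1*920)/33118 = (-2348/7 - 920)*(1/33118) = -8788/7*1/33118 = -4394/115913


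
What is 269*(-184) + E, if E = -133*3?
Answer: -49895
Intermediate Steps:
E = -399 (E = -1*399 = -399)
269*(-184) + E = 269*(-184) - 399 = -49496 - 399 = -49895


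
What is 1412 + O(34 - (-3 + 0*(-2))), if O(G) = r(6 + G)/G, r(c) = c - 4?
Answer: 52283/37 ≈ 1413.1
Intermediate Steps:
r(c) = -4 + c
O(G) = (2 + G)/G (O(G) = (-4 + (6 + G))/G = (2 + G)/G)
1412 + O(34 - (-3 + 0*(-2))) = 1412 + (2 + (34 - (-3 + 0*(-2))))/(34 - (-3 + 0*(-2))) = 1412 + (2 + (34 - (-3 + 0)))/(34 - (-3 + 0)) = 1412 + (2 + (34 - 1*(-3)))/(34 - 1*(-3)) = 1412 + (2 + (34 + 3))/(34 + 3) = 1412 + (2 + 37)/37 = 1412 + (1/37)*39 = 1412 + 39/37 = 52283/37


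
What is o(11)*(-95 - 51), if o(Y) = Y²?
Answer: -17666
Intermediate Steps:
o(11)*(-95 - 51) = 11²*(-95 - 51) = 121*(-146) = -17666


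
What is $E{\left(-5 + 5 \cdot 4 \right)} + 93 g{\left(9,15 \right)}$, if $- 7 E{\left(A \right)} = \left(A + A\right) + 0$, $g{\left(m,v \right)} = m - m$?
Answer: $- \frac{30}{7} \approx -4.2857$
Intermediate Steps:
$g{\left(m,v \right)} = 0$
$E{\left(A \right)} = - \frac{2 A}{7}$ ($E{\left(A \right)} = - \frac{\left(A + A\right) + 0}{7} = - \frac{2 A + 0}{7} = - \frac{2 A}{7}$)
$E{\left(-5 + 5 \cdot 4 \right)} + 93 g{\left(9,15 \right)} = - \frac{2 \left(-5 + 5 \cdot 4\right)}{7} + 93 \cdot 0 = - \frac{2 \left(-5 + 20\right)}{7} + 0 = \left(- \frac{2}{7}\right) 15 + 0 = - \frac{30}{7} + 0 = - \frac{30}{7}$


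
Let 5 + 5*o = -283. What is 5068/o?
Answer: -6335/72 ≈ -87.986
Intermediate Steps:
o = -288/5 (o = -1 + (1/5)*(-283) = -1 - 283/5 = -288/5 ≈ -57.600)
5068/o = 5068/(-288/5) = 5068*(-5/288) = -6335/72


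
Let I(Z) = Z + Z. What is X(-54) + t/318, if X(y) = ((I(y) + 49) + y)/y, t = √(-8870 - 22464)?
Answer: 113/54 + I*√31334/318 ≈ 2.0926 + 0.55665*I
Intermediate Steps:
I(Z) = 2*Z
t = I*√31334 (t = √(-31334) = I*√31334 ≈ 177.01*I)
X(y) = (49 + 3*y)/y (X(y) = ((2*y + 49) + y)/y = ((49 + 2*y) + y)/y = (49 + 3*y)/y)
X(-54) + t/318 = (3 + 49/(-54)) + (I*√31334)/318 = (3 + 49*(-1/54)) + (I*√31334)*(1/318) = (3 - 49/54) + I*√31334/318 = 113/54 + I*√31334/318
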